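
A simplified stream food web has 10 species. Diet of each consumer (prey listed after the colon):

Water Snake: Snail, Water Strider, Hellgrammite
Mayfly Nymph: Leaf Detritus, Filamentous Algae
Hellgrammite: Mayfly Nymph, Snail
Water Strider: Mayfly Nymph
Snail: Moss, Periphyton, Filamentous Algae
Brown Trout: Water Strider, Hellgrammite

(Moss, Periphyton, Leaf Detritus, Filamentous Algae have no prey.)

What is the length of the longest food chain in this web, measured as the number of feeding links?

One longest chain: Leaf Detritus → Mayfly Nymph → Water Strider → Brown Trout.
It has 4 species and 3 links.

3 links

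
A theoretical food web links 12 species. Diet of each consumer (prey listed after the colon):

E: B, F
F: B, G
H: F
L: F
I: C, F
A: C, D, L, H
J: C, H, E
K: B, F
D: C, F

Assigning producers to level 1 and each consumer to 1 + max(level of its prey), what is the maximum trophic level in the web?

Producers (level 1): B, G, C.
B → F → H → J gives J level 4.
No species has a prey at level 4, so no species reaches level 5.

4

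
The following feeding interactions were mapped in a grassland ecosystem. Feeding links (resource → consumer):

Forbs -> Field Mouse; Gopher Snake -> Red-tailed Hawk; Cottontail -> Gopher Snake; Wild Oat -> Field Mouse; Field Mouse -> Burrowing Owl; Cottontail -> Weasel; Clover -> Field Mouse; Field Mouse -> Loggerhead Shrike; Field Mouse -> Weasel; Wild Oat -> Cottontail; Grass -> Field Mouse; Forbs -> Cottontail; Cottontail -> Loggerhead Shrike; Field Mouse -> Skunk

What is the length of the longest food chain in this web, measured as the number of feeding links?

3 links

One longest chain: Wild Oat → Cottontail → Gopher Snake → Red-tailed Hawk.
It has 4 species and 3 links.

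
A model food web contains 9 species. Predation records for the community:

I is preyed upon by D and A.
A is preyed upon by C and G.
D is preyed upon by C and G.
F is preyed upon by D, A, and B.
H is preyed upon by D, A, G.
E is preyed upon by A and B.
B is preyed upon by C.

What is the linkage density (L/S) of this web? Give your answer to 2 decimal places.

There are L = 15 links among S = 9 species.
L/S = 15/9 = 1.6667 ≈ 1.67.

L/S = 1.67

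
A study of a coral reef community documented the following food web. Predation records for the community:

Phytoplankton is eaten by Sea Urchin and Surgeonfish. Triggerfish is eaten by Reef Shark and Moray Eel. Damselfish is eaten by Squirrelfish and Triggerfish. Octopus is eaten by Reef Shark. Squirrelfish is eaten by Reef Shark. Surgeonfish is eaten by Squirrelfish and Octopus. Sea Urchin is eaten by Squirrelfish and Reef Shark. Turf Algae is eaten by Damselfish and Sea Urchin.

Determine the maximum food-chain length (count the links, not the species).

One longest chain: Phytoplankton → Sea Urchin → Squirrelfish → Reef Shark.
It has 4 species and 3 links.

3 links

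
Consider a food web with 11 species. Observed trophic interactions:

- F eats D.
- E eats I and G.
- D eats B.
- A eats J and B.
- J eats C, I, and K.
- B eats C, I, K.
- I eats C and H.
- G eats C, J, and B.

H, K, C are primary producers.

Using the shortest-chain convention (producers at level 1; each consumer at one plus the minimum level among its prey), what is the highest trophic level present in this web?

4

Producers (level 1): H, K, C.
Following each consumer down to its lowest-level prey: K → B → D → F (levels 1 through 4).
All prey of F (D 3) are at level 3 or above, so F is at level 1 + 3 = 4.
Every consumer has at least one prey at level 3 or below, so none exceeds level 4.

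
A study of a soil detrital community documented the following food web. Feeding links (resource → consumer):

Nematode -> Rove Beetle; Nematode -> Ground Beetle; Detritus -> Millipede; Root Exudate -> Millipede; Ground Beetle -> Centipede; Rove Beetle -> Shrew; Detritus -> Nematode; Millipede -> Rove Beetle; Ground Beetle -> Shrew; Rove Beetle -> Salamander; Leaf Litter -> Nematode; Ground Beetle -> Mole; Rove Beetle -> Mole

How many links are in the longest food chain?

3 links

One longest chain: Detritus → Millipede → Rove Beetle → Mole.
It has 4 species and 3 links.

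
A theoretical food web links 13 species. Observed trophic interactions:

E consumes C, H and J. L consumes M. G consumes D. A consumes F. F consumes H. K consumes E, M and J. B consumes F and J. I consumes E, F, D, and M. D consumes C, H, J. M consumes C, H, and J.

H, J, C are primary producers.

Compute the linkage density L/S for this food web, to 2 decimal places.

There are L = 22 links among S = 13 species.
L/S = 22/13 = 1.6923 ≈ 1.69.

L/S = 1.69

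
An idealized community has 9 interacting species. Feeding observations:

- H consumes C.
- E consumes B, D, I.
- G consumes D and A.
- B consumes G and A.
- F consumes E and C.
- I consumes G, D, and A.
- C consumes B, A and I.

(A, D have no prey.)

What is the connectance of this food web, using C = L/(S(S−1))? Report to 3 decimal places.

C = 0.222

The web has S = 9 species and L = 16 feeding links.
C = L / (S(S−1)) = 16 / 72 = 0.2222 ≈ 0.222.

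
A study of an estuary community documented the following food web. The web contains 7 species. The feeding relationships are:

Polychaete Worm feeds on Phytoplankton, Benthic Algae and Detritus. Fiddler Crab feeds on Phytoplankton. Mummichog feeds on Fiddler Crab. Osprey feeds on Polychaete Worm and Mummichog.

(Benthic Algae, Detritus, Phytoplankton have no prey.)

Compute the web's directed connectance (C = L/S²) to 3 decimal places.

C = 0.143

The web has S = 7 species and L = 7 feeding links.
C = L / S² = 7 / 49 = 0.1429 ≈ 0.143.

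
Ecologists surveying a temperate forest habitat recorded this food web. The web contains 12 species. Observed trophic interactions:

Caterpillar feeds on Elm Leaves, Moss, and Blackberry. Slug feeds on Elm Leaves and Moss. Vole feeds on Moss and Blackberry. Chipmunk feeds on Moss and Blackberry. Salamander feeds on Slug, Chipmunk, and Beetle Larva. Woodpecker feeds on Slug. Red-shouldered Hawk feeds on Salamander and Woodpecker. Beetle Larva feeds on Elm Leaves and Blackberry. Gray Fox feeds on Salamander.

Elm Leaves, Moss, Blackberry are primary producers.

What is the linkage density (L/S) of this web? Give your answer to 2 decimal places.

L/S = 1.50

There are L = 18 links among S = 12 species.
L/S = 18/12 = 1.5000 ≈ 1.50.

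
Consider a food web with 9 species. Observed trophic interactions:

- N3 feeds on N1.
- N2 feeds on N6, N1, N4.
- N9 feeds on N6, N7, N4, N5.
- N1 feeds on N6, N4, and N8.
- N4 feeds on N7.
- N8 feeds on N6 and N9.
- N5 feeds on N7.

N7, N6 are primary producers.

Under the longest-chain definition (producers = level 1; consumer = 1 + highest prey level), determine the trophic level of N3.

Trophic level 6

N7 is a producer → level 1.
N5 eats N7 → level 2.
N9 eats N5 (level 2); other prey at levels: N7 1, N6 1, N4 2 → level 3.
N8 eats N9 (level 3); other prey at levels: N6 1 → level 4.
N1 eats N8 (level 4); other prey at levels: N6 1, N4 2 → level 5.
N3 eats N1 → level 6.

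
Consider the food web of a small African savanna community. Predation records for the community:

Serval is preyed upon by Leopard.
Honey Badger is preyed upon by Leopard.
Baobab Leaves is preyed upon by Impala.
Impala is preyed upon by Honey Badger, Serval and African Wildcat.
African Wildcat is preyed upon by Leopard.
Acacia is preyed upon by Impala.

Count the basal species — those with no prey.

2

Basal species (no prey listed): Baobab Leaves, Acacia.
Count: 2.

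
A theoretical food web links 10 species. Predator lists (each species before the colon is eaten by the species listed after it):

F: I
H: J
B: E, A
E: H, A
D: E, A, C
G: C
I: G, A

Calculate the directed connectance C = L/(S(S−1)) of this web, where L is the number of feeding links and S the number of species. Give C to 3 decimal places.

The web has S = 10 species and L = 12 feeding links.
C = L / (S(S−1)) = 12 / 90 = 0.1333 ≈ 0.133.

C = 0.133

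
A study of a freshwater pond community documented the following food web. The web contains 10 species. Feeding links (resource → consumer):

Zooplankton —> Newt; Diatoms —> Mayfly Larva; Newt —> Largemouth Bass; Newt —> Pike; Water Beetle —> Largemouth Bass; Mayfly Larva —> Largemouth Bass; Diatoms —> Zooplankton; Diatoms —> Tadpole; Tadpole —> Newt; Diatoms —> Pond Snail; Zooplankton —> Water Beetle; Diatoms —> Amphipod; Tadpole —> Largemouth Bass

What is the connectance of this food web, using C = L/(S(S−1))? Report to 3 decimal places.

The web has S = 10 species and L = 13 feeding links.
C = L / (S(S−1)) = 13 / 90 = 0.1444 ≈ 0.144.

C = 0.144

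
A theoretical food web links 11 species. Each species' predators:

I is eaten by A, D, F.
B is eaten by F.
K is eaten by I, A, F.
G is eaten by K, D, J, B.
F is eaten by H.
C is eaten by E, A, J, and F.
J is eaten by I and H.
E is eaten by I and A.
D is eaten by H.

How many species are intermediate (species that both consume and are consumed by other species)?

Intermediate species (has both prey and predators): B, E, K, J, I, D, F.
Count: 7.

7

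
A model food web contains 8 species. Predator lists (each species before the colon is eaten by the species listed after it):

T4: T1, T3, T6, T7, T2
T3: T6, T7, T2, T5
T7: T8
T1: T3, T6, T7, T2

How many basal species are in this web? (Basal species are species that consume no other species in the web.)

Basal species (no prey listed): T4.
Count: 1.

1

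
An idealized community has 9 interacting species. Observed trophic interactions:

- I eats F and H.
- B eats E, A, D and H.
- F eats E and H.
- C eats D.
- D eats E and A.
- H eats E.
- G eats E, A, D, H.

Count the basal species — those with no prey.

Basal species (no prey listed): E, A.
Count: 2.

2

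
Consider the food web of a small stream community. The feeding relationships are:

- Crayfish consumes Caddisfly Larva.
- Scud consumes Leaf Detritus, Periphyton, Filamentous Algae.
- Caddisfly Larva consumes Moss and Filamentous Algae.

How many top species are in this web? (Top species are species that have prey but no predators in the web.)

Top species (has prey, but nothing eats it): Scud, Crayfish.
Count: 2.

2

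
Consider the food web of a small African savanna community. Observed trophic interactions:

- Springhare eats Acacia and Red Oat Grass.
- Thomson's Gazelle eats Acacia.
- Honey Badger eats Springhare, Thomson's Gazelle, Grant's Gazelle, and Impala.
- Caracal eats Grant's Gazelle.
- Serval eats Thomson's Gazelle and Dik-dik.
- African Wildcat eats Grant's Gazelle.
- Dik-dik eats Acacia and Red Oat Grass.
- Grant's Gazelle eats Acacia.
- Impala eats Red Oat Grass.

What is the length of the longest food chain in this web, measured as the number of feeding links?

One longest chain: Acacia → Springhare → Honey Badger.
It has 3 species and 2 links.

2 links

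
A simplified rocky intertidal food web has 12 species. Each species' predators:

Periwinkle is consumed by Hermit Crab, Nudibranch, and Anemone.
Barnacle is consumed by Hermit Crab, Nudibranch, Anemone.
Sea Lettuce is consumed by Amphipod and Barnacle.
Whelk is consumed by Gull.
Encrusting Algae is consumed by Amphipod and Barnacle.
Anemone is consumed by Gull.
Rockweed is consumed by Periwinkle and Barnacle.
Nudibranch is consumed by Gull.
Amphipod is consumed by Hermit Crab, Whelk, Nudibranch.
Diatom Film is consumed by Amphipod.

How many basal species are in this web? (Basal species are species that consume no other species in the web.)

4

Basal species (no prey listed): Diatom Film, Sea Lettuce, Encrusting Algae, Rockweed.
Count: 4.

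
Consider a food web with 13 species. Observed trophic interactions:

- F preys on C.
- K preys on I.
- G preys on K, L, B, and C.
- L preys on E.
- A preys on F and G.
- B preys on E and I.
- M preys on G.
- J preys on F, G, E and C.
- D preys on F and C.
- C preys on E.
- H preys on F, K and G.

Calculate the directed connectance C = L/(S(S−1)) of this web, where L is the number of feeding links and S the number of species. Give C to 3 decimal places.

The web has S = 13 species and L = 22 feeding links.
C = L / (S(S−1)) = 22 / 156 = 0.1410 ≈ 0.141.

C = 0.141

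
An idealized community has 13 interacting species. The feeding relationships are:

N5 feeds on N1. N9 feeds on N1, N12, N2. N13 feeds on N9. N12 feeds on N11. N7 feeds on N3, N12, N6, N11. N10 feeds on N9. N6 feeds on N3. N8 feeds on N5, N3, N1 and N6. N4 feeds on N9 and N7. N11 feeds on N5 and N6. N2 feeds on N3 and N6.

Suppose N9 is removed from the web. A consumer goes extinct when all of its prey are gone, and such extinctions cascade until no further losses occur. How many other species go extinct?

Remove N9.
Round 1: N13 (all prey gone), N10 (all prey gone) → extinct.
No further losses. Total secondary extinctions: 2.

2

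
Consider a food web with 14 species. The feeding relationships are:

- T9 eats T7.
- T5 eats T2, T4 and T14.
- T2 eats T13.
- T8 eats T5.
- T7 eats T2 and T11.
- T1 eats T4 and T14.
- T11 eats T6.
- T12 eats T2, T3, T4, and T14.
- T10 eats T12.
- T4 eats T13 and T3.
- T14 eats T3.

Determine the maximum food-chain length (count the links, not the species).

One longest chain: T3 → T14 → T5 → T8.
It has 4 species and 3 links.

3 links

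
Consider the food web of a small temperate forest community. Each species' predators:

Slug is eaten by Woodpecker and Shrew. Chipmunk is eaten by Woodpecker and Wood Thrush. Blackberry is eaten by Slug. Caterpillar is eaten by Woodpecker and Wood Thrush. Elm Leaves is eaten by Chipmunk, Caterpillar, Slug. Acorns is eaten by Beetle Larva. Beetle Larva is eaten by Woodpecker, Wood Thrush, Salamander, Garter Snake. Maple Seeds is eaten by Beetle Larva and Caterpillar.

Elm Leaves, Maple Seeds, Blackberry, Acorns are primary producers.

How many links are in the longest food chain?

2 links

One longest chain: Maple Seeds → Beetle Larva → Garter Snake.
It has 3 species and 2 links.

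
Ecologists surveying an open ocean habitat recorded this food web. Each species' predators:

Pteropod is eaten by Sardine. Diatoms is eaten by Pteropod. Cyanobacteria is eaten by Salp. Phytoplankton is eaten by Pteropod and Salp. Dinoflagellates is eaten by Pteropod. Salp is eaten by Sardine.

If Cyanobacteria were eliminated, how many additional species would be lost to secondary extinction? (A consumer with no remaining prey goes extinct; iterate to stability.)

0

Remove Cyanobacteria.
Every predator of it retains at least one other prey: Salp still has Phytoplankton.
No consumer loses all prey, so no secondary extinctions occur.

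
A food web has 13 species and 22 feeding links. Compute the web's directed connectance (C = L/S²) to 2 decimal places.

The web has S = 13 species and L = 22 feeding links.
C = L / S² = 22 / 169 = 0.1302 ≈ 0.13.

C = 0.13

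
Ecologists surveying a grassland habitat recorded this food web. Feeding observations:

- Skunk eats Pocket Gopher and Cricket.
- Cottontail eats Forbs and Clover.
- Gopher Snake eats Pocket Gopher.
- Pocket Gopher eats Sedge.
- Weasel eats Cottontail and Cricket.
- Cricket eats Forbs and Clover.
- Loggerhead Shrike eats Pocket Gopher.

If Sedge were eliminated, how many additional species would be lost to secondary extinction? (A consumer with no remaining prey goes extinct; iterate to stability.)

3

Remove Sedge.
Round 1: Pocket Gopher (all prey gone) → extinct.
Round 2: Loggerhead Shrike (all prey gone), Gopher Snake (all prey gone) → extinct.
No further losses. Total secondary extinctions: 3.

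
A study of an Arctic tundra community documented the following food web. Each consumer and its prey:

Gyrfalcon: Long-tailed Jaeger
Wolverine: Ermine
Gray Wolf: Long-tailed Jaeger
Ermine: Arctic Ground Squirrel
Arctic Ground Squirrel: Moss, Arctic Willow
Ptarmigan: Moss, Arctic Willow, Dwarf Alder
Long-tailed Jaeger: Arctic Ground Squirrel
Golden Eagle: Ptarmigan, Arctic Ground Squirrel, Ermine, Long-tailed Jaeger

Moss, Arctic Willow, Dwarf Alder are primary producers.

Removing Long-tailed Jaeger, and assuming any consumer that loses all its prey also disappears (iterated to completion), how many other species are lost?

Remove Long-tailed Jaeger.
Round 1: Gray Wolf (all prey gone), Gyrfalcon (all prey gone) → extinct.
No further losses. Total secondary extinctions: 2.

2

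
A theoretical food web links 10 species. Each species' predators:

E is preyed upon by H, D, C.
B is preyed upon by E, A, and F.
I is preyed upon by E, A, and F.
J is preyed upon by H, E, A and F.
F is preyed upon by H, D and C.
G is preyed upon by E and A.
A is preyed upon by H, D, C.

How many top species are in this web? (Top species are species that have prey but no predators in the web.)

3

Top species (has prey, but nothing eats it): C, H, D.
Count: 3.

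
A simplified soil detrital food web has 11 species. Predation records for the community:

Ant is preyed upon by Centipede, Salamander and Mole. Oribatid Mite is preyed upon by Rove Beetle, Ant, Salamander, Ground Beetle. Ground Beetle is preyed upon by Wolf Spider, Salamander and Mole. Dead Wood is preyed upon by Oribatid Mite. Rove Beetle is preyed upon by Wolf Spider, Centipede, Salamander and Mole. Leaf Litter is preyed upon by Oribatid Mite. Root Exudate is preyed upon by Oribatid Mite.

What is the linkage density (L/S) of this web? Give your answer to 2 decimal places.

L/S = 1.55

There are L = 17 links among S = 11 species.
L/S = 17/11 = 1.5455 ≈ 1.55.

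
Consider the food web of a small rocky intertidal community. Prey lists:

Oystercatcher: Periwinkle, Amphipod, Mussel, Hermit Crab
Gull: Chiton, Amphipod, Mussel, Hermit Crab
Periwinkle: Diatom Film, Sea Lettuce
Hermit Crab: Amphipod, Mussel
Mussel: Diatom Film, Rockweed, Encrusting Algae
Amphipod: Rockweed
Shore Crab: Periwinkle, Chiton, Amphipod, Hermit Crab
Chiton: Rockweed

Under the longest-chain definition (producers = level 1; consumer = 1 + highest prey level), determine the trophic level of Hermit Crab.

Trophic level 3

Rockweed is a producer → level 1.
Amphipod eats Rockweed → level 2.
Hermit Crab eats Amphipod (level 2); other prey at levels: Mussel 2 → level 3.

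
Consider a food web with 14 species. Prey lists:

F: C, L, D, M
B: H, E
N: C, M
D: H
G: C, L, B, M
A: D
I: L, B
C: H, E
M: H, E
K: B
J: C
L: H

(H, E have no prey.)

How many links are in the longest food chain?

2 links

One longest chain: H → C → G.
It has 3 species and 2 links.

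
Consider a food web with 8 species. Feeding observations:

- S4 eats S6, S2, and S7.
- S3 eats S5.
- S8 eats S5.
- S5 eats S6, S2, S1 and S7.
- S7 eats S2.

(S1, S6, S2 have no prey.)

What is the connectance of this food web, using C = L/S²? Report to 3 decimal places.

The web has S = 8 species and L = 10 feeding links.
C = L / S² = 10 / 64 = 0.1562 ≈ 0.156.

C = 0.156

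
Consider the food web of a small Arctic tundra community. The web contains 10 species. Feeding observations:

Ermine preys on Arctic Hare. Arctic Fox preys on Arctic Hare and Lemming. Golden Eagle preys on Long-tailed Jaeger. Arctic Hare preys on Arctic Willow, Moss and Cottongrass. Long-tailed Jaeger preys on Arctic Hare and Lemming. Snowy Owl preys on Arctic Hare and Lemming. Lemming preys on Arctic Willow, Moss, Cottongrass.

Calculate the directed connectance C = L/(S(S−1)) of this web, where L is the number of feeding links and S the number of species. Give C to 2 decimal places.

C = 0.16

The web has S = 10 species and L = 14 feeding links.
C = L / (S(S−1)) = 14 / 90 = 0.1556 ≈ 0.16.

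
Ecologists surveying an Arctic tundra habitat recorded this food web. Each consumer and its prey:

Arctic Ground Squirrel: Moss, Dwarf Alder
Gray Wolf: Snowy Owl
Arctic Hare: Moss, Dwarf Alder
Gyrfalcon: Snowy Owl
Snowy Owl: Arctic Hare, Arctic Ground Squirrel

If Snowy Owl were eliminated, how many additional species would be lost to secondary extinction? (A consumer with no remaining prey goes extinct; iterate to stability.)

Remove Snowy Owl.
Round 1: Gray Wolf (all prey gone), Gyrfalcon (all prey gone) → extinct.
No further losses. Total secondary extinctions: 2.

2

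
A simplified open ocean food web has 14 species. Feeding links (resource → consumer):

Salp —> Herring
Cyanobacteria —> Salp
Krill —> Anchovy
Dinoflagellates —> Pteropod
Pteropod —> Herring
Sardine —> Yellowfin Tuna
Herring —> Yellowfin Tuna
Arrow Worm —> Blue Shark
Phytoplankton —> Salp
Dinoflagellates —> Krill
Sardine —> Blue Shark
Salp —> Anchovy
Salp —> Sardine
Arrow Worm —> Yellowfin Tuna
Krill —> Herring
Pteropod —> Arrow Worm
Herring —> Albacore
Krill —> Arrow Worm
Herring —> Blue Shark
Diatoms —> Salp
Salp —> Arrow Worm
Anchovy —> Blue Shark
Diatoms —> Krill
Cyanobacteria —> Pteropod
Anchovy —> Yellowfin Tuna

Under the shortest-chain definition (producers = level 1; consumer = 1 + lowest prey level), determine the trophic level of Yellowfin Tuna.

Dinoflagellates is a producer → level 1.
Pteropod eats Dinoflagellates → level 2.
Arrow Worm eats Pteropod → level 3.
Yellowfin Tuna eats Arrow Worm → level 4.
No prey of Yellowfin Tuna is below level 3, so 4 is the minimum.

Trophic level 4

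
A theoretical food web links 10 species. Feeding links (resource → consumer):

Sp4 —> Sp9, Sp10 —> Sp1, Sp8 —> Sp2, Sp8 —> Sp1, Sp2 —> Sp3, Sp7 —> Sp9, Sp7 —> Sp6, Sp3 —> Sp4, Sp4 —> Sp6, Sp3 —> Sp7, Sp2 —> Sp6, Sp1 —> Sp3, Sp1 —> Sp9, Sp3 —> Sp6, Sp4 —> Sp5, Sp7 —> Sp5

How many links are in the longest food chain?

One longest chain: Sp8 → Sp2 → Sp3 → Sp4 → Sp6.
It has 5 species and 4 links.

4 links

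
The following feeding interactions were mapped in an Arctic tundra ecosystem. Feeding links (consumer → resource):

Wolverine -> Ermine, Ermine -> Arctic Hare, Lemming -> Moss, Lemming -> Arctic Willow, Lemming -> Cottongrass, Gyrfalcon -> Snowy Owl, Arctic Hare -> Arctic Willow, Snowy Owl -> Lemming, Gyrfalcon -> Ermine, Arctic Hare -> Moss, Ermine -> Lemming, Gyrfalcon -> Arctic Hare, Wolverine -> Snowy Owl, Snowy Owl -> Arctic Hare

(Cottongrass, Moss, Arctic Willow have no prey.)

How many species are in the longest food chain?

4 species

One longest chain: Moss → Arctic Hare → Snowy Owl → Wolverine.
It has 4 species and 3 links.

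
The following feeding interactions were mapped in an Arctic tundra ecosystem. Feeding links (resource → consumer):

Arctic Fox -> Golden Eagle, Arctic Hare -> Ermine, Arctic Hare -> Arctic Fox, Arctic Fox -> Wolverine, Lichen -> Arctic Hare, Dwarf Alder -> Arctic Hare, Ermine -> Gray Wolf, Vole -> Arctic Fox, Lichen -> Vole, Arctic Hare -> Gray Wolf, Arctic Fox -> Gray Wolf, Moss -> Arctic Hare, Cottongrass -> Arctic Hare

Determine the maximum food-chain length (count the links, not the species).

3 links

One longest chain: Lichen → Vole → Arctic Fox → Wolverine.
It has 4 species and 3 links.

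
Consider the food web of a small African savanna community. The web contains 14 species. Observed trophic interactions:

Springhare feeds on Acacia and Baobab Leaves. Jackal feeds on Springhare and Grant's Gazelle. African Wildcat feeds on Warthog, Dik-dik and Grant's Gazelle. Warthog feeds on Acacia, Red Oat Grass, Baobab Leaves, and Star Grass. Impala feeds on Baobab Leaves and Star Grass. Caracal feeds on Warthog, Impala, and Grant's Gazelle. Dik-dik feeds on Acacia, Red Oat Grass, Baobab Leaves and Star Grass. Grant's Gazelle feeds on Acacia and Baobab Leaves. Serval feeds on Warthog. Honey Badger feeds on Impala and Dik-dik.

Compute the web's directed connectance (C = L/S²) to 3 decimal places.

The web has S = 14 species and L = 25 feeding links.
C = L / S² = 25 / 196 = 0.1276 ≈ 0.128.

C = 0.128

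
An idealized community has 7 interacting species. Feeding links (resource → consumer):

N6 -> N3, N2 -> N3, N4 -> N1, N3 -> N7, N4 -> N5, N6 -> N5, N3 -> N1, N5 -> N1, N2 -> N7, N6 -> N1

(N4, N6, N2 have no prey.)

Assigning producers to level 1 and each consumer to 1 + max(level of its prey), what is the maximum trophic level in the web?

Producers (level 1): N4, N6, N2.
N6 → N3 → N1 gives N1 level 3.
No species has a prey at level 3, so no species reaches level 4.

3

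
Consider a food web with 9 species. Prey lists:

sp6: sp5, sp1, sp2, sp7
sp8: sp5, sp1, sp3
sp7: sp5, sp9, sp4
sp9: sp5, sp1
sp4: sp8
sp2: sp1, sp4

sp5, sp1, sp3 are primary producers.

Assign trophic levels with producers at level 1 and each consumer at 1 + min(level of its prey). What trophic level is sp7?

sp5 is a producer → level 1.
sp7 eats sp5 → level 2.

Trophic level 2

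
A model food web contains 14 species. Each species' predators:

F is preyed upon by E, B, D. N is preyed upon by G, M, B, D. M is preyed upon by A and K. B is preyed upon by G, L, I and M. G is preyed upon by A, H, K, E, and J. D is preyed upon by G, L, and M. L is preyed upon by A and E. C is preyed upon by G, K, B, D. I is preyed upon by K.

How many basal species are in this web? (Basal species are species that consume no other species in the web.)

Basal species (no prey listed): F, C, N.
Count: 3.

3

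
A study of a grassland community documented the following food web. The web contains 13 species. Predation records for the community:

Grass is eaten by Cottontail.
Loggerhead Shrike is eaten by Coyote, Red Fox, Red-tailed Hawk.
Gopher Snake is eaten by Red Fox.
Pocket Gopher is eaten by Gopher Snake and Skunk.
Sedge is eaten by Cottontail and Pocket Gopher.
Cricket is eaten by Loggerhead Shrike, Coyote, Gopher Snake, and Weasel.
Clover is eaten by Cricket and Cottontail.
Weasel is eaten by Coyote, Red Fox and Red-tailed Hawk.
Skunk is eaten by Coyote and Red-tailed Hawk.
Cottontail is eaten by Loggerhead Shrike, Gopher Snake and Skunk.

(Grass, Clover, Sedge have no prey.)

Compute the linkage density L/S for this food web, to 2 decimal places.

There are L = 23 links among S = 13 species.
L/S = 23/13 = 1.7692 ≈ 1.77.

L/S = 1.77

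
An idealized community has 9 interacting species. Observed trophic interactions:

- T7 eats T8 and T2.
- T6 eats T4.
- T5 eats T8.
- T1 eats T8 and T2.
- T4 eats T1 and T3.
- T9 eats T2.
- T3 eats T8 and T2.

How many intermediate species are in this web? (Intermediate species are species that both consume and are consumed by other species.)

3

Intermediate species (has both prey and predators): T1, T3, T4.
Count: 3.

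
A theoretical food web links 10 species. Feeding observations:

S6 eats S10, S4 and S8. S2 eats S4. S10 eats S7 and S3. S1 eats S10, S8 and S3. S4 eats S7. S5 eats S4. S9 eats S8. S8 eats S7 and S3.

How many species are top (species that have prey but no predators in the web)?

Top species (has prey, but nothing eats it): S5, S1, S6, S9, S2.
Count: 5.

5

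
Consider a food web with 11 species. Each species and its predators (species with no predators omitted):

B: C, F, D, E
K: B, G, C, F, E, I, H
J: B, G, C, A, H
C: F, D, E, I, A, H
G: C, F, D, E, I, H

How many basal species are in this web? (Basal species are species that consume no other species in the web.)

Basal species (no prey listed): J, K.
Count: 2.

2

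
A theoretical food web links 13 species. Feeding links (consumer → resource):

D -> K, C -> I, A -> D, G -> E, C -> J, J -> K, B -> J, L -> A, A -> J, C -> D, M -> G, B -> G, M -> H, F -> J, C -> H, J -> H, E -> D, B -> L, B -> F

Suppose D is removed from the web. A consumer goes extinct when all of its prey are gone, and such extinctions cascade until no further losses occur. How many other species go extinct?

2

Remove D.
Round 1: E (all prey gone) → extinct.
Round 2: G (all prey gone) → extinct.
No further losses. Total secondary extinctions: 2.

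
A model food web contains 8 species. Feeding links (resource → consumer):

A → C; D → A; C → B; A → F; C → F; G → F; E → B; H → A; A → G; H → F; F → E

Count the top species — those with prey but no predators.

Top species (has prey, but nothing eats it): B.
Count: 1.

1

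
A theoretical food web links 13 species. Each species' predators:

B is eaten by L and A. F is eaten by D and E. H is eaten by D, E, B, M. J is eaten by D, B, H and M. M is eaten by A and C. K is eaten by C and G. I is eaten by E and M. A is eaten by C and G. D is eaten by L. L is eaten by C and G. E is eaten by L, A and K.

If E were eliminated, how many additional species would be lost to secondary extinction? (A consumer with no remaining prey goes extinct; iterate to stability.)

1

Remove E.
Round 1: K (all prey gone) → extinct.
No further losses. Total secondary extinctions: 1.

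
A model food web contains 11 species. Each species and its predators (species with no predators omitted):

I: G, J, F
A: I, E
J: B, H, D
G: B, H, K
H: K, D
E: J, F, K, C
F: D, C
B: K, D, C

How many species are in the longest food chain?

One longest chain: A → I → G → B → K.
It has 5 species and 4 links.

5 species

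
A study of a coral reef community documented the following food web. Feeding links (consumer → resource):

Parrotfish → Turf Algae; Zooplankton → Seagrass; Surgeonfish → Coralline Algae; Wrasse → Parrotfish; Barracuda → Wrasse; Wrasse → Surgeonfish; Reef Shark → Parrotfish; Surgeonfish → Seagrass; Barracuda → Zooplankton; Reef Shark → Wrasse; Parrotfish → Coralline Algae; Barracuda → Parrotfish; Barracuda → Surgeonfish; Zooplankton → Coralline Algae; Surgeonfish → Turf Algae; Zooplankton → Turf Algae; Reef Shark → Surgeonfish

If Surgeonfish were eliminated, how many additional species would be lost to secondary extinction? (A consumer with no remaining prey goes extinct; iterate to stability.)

0

Remove Surgeonfish.
Every predator of it retains at least one other prey: Wrasse still has Parrotfish; Reef Shark still has Parrotfish, Wrasse; Barracuda still has Zooplankton, Parrotfish, Wrasse.
No consumer loses all prey, so no secondary extinctions occur.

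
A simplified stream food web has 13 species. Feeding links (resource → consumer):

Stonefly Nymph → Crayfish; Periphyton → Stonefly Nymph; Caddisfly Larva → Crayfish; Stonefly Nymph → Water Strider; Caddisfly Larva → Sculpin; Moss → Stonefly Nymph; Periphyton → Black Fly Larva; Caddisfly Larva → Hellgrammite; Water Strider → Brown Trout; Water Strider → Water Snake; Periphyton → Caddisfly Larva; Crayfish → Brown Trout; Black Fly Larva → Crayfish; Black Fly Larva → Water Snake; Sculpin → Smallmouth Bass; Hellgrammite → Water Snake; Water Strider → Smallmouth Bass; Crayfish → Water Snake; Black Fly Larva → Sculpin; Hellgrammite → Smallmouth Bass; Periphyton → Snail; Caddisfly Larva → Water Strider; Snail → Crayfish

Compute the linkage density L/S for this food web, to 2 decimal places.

L/S = 1.77

There are L = 23 links among S = 13 species.
L/S = 23/13 = 1.7692 ≈ 1.77.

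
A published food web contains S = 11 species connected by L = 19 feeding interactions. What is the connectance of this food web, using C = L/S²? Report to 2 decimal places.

C = 0.16

The web has S = 11 species and L = 19 feeding links.
C = L / S² = 19 / 121 = 0.1570 ≈ 0.16.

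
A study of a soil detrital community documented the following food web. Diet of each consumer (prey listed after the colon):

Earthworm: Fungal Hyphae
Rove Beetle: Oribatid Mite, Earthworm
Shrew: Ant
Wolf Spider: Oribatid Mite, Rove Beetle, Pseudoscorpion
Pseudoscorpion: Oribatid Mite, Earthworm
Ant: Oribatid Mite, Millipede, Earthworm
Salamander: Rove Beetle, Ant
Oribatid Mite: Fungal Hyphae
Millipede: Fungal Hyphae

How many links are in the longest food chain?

One longest chain: Fungal Hyphae → Oribatid Mite → Rove Beetle → Wolf Spider.
It has 4 species and 3 links.

3 links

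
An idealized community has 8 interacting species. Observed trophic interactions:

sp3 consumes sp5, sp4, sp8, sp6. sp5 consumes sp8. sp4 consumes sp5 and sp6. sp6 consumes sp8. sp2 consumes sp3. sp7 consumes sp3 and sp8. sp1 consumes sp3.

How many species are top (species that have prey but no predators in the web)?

3

Top species (has prey, but nothing eats it): sp2, sp1, sp7.
Count: 3.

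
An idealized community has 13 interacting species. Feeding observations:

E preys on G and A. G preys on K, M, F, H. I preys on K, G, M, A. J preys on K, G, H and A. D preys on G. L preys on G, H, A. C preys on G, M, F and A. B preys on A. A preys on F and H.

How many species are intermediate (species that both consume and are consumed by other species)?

Intermediate species (has both prey and predators): A, G.
Count: 2.

2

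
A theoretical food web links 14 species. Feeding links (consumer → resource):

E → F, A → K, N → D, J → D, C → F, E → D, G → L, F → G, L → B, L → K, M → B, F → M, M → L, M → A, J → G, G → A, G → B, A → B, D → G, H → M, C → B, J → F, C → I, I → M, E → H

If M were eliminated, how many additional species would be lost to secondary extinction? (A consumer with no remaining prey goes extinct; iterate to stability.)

2

Remove M.
Round 1: I (all prey gone), H (all prey gone) → extinct.
No further losses. Total secondary extinctions: 2.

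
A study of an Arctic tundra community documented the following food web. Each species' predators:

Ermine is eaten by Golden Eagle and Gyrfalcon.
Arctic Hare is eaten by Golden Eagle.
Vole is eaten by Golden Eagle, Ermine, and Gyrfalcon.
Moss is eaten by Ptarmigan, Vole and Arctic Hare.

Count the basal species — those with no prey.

Basal species (no prey listed): Moss.
Count: 1.

1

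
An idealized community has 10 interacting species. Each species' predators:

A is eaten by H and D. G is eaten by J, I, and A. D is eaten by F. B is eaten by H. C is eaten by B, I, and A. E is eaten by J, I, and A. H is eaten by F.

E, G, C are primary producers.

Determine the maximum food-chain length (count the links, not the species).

3 links

One longest chain: E → A → D → F.
It has 4 species and 3 links.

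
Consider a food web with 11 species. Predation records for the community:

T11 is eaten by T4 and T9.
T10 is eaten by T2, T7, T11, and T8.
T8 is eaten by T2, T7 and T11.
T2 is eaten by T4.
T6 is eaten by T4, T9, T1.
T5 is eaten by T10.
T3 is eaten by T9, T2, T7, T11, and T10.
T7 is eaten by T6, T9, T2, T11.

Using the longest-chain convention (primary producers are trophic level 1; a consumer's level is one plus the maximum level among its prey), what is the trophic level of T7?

T3 is a producer → level 1.
T10 eats T3 (level 1); other prey at levels: T5 1 → level 2.
T8 eats T10 → level 3.
T7 eats T8 (level 3); other prey at levels: T3 1, T10 2 → level 4.

Trophic level 4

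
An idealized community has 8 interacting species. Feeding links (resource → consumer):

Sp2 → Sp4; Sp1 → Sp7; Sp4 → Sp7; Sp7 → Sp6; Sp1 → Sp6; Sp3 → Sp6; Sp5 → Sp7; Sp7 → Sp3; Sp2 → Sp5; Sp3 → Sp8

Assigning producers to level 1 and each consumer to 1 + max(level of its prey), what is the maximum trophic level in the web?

Producers (level 1): Sp2, Sp1.
Sp2 → Sp4 → Sp7 → Sp3 → Sp8 gives Sp8 level 5.
No species has a prey at level 5, so no species reaches level 6.

5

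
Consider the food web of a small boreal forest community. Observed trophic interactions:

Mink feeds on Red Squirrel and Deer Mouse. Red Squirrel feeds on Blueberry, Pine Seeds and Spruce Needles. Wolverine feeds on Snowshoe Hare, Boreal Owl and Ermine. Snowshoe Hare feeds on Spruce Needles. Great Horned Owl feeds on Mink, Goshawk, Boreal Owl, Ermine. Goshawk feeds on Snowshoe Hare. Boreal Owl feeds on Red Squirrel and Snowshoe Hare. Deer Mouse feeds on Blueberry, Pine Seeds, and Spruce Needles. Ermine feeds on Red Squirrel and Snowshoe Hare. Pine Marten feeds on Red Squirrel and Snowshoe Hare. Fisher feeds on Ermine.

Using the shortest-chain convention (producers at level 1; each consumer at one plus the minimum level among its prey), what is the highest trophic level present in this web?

4

Producers (level 1): Blueberry, Spruce Needles, Pine Seeds.
Following each consumer down to its lowest-level prey: Spruce Needles → Snowshoe Hare → Goshawk → Great Horned Owl (levels 1 through 4).
All prey of Great Horned Owl (Goshawk 3, Ermine 3, Boreal Owl 3, Mink 3) are at level 3 or above, so Great Horned Owl is at level 1 + 3 = 4.
Every consumer has at least one prey at level 3 or below, so none exceeds level 4.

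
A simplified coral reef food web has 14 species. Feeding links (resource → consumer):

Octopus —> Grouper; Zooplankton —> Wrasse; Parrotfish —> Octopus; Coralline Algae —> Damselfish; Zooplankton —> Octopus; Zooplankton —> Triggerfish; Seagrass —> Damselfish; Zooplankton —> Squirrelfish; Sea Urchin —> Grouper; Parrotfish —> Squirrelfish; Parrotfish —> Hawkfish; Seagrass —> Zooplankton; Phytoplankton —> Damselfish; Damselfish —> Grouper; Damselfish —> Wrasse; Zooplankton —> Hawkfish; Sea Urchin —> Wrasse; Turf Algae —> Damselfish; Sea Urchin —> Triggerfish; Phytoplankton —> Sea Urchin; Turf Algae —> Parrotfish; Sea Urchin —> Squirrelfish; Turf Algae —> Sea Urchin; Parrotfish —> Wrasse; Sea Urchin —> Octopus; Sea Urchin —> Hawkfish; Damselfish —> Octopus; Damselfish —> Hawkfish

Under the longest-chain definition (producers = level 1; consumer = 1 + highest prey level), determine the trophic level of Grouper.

Turf Algae is a producer → level 1.
Sea Urchin eats Turf Algae (level 1); other prey at levels: Phytoplankton 1 → level 2.
Octopus eats Sea Urchin (level 2); other prey at levels: Zooplankton 2, Damselfish 2, Parrotfish 2 → level 3.
Grouper eats Octopus (level 3); other prey at levels: Sea Urchin 2, Damselfish 2 → level 4.

Trophic level 4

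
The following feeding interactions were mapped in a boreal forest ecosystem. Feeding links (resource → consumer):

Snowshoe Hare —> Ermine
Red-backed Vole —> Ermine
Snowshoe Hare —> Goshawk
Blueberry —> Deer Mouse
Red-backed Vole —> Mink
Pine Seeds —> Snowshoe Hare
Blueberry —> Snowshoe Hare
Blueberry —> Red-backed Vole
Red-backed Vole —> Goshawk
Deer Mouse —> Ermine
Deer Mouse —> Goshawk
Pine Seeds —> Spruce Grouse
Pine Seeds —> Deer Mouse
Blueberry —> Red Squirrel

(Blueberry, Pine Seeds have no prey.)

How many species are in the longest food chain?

3 species

One longest chain: Blueberry → Red-backed Vole → Ermine.
It has 3 species and 2 links.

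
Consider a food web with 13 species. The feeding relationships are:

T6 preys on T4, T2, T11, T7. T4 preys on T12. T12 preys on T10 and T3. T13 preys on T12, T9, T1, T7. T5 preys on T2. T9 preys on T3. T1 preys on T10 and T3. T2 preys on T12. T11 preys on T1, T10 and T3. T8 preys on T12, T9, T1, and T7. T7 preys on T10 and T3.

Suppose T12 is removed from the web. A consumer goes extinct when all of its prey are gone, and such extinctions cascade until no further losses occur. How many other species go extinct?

Remove T12.
Round 1: T4 (all prey gone), T2 (all prey gone) → extinct.
Round 2: T5 (all prey gone) → extinct.
No further losses. Total secondary extinctions: 3.

3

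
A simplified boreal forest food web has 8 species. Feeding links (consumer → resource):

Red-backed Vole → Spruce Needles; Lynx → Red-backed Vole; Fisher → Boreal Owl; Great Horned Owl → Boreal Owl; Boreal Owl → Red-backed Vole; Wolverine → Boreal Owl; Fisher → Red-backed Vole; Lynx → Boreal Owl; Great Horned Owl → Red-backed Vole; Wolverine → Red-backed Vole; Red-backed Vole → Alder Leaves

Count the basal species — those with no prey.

2

Basal species (no prey listed): Spruce Needles, Alder Leaves.
Count: 2.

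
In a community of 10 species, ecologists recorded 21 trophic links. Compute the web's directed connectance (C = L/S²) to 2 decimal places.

C = 0.21

The web has S = 10 species and L = 21 feeding links.
C = L / S² = 21 / 100 = 0.2100 ≈ 0.21.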